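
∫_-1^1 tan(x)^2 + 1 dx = 2*tan(1)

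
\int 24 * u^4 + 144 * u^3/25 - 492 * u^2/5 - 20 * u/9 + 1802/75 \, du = 24*u^5/5 + 36*u^4/25 - 164*u^3/5 - 10*u^2/9 + 1802*u/75 + C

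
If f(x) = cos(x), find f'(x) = -sin(x)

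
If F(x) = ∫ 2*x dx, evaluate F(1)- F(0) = 1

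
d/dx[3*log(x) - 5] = 3/x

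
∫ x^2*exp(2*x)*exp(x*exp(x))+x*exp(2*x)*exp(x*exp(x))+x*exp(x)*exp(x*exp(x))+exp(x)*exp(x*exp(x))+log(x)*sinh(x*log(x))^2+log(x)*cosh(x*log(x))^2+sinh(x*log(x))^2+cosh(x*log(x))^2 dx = x*exp(x*(exp(x) + 1)) + sinh(2*x*log(x))/2 + C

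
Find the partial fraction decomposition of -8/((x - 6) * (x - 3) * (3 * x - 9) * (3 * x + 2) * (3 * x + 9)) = 18/(4235*(3*x + 2)) - 2/(5103*(x + 3)) - 14/(29403*(x - 3)) + 4/(891*(x - 3)^2) - 2/(3645*(x - 6))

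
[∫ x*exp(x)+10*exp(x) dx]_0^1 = -9 + 10*E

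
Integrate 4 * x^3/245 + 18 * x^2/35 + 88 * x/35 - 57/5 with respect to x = x^4/245 + 6*x^3/35 + 44*x^2/35 - 57*x/5 + C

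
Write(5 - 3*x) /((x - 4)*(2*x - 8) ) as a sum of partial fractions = -3/(2*(x - 4)) - 7/(2*(x - 4)^2)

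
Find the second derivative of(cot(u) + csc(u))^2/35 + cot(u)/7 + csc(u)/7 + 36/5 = (-5 - 2*cos(u)/sin(u) - 8/sin(u) + 10*cos(u)/sin(u)^2 + 10/sin(u)^2 + 12*cos(u)/sin(u)^3 + 12/sin(u)^3)/(35*sin(u))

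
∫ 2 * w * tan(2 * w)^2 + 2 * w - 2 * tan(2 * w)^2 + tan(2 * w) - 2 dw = (w - 1)*tan(2*w) + C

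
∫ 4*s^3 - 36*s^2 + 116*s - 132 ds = s^4 - 12*s^3 + 58*s^2 - 132*s + C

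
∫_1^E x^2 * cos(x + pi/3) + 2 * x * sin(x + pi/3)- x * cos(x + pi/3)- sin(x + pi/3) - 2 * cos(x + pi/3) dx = (-E - 2 + exp(2))*sin(pi/3 + E) + 2*sin(1 + pi/3)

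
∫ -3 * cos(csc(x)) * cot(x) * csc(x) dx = 3*sin(csc(x)) + C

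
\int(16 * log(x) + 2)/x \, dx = 2*(4*log(x) + 1)*log(x) + C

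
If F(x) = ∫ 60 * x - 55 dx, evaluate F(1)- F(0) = -25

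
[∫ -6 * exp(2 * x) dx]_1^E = -3*exp(2*E) + 3*exp(2)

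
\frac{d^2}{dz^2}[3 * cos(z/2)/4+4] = -3*cos(z/2)/16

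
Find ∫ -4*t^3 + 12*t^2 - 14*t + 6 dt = -t^4 + 4*t^3 - 7*t^2 + 6*t + C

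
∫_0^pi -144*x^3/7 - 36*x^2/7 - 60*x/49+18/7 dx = -6*pi*(-3 + 5*pi/7 + 2*pi^2 + 6*pi^3)/7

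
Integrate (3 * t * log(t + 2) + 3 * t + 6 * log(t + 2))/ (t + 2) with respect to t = 3*t*log(t + 2) + C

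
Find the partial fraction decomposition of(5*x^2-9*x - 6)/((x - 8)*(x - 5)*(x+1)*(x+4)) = -55/(162*(x + 4)) + 4/(81*(x + 1)) - 37/(81*(x - 5)) + 121/(162*(x - 8))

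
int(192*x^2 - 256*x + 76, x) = 64*x^3 - 128*x^2 + 76*x + C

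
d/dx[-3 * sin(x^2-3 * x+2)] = 3*(3 - 2*x)*cos(x^2 - 3*x + 2)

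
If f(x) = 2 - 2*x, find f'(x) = -2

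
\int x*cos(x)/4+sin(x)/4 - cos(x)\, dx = (x/4 - 1)*sin(x) + C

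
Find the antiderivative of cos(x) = sin(x) + C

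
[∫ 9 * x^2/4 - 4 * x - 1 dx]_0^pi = -4 + (-2 + pi)^2*(1 + 3*pi/4)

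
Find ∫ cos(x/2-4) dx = 2*sin(x/2 - 4) + C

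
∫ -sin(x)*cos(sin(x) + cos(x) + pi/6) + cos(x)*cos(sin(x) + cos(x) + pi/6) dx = sin(sqrt(2)*sin(x + pi/4) + pi/6) + C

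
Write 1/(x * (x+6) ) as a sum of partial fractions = -1/(6*(x + 6)) + 1/(6*x)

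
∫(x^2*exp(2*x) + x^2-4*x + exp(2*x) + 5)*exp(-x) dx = 2*((x - 1)^2 + 2)*sinh(x) + C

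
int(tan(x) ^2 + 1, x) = tan(x) + C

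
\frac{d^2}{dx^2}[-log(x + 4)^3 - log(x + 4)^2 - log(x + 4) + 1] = (3*log(x + 4)^2 - 4*log(x + 4) - 1)/(x^2 + 8*x + 16)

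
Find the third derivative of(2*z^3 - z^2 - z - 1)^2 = 480*z^3 - 240*z^2 - 72*z - 12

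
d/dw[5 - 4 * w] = -4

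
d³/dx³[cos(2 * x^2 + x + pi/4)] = 64*x^3*sin(2*x^2 + x + pi/4) + 48*x^2*sin(2*x^2 + x + pi/4) + 12*x*sin(2*x^2 + x + pi/4) - 48*x*cos(2*x^2 + x + pi/4) + sin(2*x^2 + x + pi/4) - 12*cos(2*x^2 + x + pi/4)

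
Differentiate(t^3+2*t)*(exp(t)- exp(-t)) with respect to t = (t^3*exp(2*t) + t^3 + 3*t^2*exp(2*t) - 3*t^2 + 2*t*exp(2*t) + 2*t + 2*exp(2*t) - 2)*exp(-t)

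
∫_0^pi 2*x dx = pi^2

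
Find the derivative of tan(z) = cos(z)^(-2)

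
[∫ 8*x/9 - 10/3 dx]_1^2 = -2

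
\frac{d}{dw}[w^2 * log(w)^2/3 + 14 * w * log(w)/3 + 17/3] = 2*w*log(w)^2/3 + 2*w*log(w)/3 + 14*log(w)/3 + 14/3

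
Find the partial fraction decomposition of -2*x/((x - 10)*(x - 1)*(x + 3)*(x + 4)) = -4/(35*(x + 4)) + 3/(26*(x + 3)) + 1/(90*(x - 1)) - 10/(819*(x - 10))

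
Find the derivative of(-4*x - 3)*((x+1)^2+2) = -12*x^2 - 22*x - 18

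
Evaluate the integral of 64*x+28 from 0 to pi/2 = -2 + 6*pi + 2*(1 + 2*pi)^2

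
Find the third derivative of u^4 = 24*u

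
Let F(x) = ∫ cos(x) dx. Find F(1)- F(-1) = 2*sin(1)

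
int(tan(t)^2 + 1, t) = tan(t) + C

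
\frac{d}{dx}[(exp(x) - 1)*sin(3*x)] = exp(x)*sin(3*x) + 3*exp(x)*cos(3*x) - 3*cos(3*x)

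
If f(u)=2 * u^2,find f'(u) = 4*u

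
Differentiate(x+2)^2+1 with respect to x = 2*x + 4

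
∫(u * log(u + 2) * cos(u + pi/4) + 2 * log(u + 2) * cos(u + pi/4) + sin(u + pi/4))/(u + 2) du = log(u + 2)*sin(u + pi/4) + C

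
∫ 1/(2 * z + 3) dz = log(2*z + 3)/2 + C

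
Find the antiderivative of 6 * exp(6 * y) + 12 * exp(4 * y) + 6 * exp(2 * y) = (exp(2*y) + 1)^3 + C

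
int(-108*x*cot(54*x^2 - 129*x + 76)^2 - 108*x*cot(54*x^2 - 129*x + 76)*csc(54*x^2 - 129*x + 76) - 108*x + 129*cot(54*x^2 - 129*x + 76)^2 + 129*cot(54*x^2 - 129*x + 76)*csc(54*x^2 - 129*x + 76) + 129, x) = cot(54*x^2 - 129*x + 76) + csc(54*x^2 - 129*x + 76) + C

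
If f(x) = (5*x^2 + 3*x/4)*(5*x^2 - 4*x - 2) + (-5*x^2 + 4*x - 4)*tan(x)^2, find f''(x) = -30*x^2*tan(x)^4 - 40*x^2*tan(x)^2 + 290*x^2 + 24*x*tan(x)^4 - 40*x*tan(x)^3 + 32*x*tan(x)^2 - 40*x*tan(x) - 179*x/2 - 24*tan(x)^4 + 16*tan(x)^3 - 42*tan(x)^2 + 16*tan(x) - 34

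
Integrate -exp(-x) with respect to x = exp(-x) + C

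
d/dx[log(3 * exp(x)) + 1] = 1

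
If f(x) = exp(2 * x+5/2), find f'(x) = 2*exp(2*x + 5/2)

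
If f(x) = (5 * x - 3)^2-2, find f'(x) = 50*x - 30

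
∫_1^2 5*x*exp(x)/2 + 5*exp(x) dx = -5*E + 15*exp(2)/2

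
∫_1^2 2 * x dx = 3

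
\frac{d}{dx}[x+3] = 1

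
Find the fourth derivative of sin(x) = sin(x)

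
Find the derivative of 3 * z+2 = 3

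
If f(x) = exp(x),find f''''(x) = exp(x)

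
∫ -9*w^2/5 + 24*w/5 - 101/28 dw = -3*w^3/5 + 12*w^2/5 - 101*w/28 + C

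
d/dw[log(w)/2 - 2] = 1/(2*w)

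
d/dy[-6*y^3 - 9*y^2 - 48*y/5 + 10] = -18*y^2 - 18*y - 48/5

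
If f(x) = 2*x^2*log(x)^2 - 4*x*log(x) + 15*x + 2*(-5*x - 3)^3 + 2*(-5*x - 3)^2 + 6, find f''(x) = (-1500*x^2 + 4*x*log(x)^2 + 12*x*log(x) - 796*x - 4)/x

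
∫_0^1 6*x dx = 3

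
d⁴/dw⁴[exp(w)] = exp(w)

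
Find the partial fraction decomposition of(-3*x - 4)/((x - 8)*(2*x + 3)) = -1/(19*(2*x + 3)) - 28/(19*(x - 8))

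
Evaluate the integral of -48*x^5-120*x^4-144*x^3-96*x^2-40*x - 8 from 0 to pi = -(1 + 2*pi + 2*pi^2)^3 - 2*pi^2 - 2*pi + 1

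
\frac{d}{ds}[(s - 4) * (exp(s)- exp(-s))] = (s*exp(2*s) + s - 3*exp(2*s) - 5)*exp(-s)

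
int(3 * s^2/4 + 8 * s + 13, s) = s^3/4 + 4*s^2 + 13*s + C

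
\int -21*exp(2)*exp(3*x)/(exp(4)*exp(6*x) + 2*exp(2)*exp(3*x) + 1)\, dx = (4 - 3*exp(3*x + 2))/(exp(3*x + 2) + 1) + C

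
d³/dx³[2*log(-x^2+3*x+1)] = (8*x^3 - 36*x^2 + 132*x - 144)/(x^6 - 9*x^5 + 24*x^4 - 9*x^3 - 24*x^2 - 9*x - 1)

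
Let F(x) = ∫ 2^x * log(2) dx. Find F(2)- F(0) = 3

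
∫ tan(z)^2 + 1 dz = tan(z) + C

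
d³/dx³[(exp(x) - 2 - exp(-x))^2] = (8*exp(4*x) - 4*exp(3*x) - 4*exp(x) - 8)*exp(-2*x)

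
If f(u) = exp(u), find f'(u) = exp(u)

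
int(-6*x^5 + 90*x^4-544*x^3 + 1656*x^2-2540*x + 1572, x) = -x^6 + 18*x^5 - 136*x^4 + 552*x^3 - 1270*x^2 + 1572*x + C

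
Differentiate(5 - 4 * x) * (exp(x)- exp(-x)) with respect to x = (-4*x*exp(2*x) - 4*x + exp(2*x) + 9)*exp(-x)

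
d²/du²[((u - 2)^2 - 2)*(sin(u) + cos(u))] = -u^2*sin(u) - u^2*cos(u) + 8*u*cos(u) + 8*sin(u) - 8*cos(u)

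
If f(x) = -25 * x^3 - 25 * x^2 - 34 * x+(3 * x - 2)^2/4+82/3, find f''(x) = -150*x - 91/2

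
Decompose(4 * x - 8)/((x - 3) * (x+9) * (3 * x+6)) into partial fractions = -11/(63*(x + 9)) + 16/(105*(x + 2)) + 1/(45*(x - 3))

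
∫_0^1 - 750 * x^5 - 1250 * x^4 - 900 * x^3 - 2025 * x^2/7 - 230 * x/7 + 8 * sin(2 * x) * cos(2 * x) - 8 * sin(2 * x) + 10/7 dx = -5001/7 + 4*cos(2) - cos(4)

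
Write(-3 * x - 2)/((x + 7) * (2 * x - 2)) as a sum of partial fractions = -19/(16*(x + 7)) - 5/(16*(x - 1))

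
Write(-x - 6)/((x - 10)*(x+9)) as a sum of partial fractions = -3/(19*(x + 9)) - 16/(19*(x - 10))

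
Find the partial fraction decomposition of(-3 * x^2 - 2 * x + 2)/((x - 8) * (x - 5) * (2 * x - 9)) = -271/(7*(2*x - 9)) + 83/(3*(x - 5)) - 206/(21*(x - 8))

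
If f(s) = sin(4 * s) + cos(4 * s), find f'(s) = -4*sin(4*s) + 4*cos(4*s)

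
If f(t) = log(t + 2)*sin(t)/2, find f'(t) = (t*log(t + 2)*cos(t) + 2*log(t + 2)*cos(t) + sin(t))/(2*t + 4)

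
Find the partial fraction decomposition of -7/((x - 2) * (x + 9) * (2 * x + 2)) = -7/(176*(x + 9)) + 7/(48*(x + 1)) - 7/(66*(x - 2))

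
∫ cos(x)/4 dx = sin(x)/4 + C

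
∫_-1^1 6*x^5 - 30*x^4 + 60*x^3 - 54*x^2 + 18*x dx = -48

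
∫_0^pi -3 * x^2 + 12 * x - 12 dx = -8 + (2 - pi)^3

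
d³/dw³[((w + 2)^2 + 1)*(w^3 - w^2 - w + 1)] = 60*w^2 + 72*w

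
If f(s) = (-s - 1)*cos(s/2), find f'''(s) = -s*sin(s/2)/8 - sin(s/2)/8 + 3*cos(s/2)/4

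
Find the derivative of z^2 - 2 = 2*z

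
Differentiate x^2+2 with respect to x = 2*x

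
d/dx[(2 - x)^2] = 2*x - 4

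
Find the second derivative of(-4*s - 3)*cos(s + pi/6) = 4*s*cos(s + pi/6) + 8*sin(s + pi/6) + 3*cos(s + pi/6)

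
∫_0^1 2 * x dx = 1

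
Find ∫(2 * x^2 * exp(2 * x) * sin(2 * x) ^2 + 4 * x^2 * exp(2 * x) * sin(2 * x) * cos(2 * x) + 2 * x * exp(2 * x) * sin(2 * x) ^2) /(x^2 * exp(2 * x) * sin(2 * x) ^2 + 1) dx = log(x^2*exp(2*x)*sin(2*x)^2 + 1) + C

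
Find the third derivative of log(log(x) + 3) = (2*log(x)^2 + 15*log(x) + 29)/(x^3*log(x)^3 + 9*x^3*log(x)^2 + 27*x^3*log(x) + 27*x^3)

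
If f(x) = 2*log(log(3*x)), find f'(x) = 2/(x*log(x) + x*log(3))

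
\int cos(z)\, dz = sin(z) + C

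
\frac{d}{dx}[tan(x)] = cos(x)^(-2)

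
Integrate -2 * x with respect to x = -x^2 + C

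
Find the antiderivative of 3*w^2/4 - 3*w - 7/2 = w^3/4 - 3*w^2/2 - 7*w/2 + C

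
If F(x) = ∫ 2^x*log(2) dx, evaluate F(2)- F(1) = 2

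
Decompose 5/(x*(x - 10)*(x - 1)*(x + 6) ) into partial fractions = -5/(672*(x + 6)) - 5/(63*(x - 1)) + 1/(288*(x - 10)) + 1/(12*x)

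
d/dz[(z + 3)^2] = 2*z + 6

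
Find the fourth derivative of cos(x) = cos(x)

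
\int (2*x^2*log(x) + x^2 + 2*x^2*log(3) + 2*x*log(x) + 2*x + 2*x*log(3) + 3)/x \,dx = ((x + 1)^2 + 2)*log(3*x) + C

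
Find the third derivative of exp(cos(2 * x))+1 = 2*E*(sin(2*x) + 6*sin(4*x) + sin(6*x))*exp(cos(2*x) - 1)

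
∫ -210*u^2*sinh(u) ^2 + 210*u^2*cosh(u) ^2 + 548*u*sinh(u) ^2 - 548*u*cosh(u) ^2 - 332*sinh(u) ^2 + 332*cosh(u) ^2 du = 70*u^3 - 274*u^2 + 332*u + C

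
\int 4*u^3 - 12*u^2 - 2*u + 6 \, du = u^4 - 4*u^3 - u^2 + 6*u + C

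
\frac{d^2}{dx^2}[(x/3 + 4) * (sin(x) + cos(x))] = -x*sin(x)/3 - x*cos(x)/3 - 14*sin(x)/3 - 10*cos(x)/3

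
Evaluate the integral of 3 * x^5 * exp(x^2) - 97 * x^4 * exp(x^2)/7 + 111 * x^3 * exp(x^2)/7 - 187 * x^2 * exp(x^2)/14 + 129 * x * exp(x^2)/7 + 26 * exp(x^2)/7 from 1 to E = (3 + 5*E + 7*exp(2))*(-8*E/7 + 10/7 + 3*exp(2)/14)*exp(exp(2)) - 15*E/2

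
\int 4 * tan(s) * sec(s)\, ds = 4*sec(s) + C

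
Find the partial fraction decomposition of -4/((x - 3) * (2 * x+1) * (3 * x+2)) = -36/(11*(3*x + 2)) + 16/(7*(2*x + 1)) - 4/(77*(x - 3))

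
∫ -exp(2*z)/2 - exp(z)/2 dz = (-exp(z) - 2)*exp(z)/4 + C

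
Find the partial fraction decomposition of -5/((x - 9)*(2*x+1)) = 10/(19*(2*x + 1)) - 5/(19*(x - 9))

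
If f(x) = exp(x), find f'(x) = exp(x)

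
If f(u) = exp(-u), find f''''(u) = exp(-u)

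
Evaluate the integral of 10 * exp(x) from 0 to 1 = -10 + 10*E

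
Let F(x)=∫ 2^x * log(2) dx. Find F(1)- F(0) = 1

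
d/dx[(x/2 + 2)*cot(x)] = -x/(2*sin(x)^2) + 1/(2*tan(x)) - 2/sin(x)^2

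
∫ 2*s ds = s^2 + C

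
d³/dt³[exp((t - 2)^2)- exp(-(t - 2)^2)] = (8*t^3*exp(2*t^2 - 8*t + 8) + 8*t^3 - 48*t^2*exp(2*t^2 - 8*t + 8) - 48*t^2 + 108*t*exp(2*t^2 - 8*t + 8) + 84*t - 88*exp(2*t^2 - 8*t + 8) - 40)*exp(-t^2 + 4*t - 4)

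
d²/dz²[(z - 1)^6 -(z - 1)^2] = 30*z^4 - 120*z^3 + 180*z^2 - 120*z + 28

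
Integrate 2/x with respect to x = 2*log(-4*x) + C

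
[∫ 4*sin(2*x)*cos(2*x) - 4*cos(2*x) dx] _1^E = -(-1 + sin(2))^2 + (-1 + sin(2*E))^2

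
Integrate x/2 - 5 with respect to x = x^2/4 - 5*x + C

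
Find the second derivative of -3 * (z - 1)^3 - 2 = 18 - 18*z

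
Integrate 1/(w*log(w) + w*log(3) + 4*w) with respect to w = log(log(3*w) + 4) + C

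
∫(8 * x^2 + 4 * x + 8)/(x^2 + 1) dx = 8*x + 2*log(x^2 + 1) + C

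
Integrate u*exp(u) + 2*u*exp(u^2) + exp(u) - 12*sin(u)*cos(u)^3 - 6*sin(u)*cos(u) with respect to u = u*exp(u) + exp(u^2) + 3*cos(u)^4 + 3*cos(u)^2 + C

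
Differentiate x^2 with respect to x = 2*x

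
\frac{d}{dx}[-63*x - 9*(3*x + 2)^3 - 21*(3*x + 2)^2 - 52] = -729*x^2 - 1350*x - 639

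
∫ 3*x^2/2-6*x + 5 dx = x^3/2 - 3*x^2 + 5*x + C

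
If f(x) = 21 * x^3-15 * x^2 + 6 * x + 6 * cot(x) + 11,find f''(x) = 126*x - 30 + 12*cos(x)/sin(x)^3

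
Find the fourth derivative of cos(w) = cos(w)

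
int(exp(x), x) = exp(x) + C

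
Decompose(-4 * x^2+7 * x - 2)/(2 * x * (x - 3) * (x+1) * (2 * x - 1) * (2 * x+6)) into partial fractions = -2/(105*(2*x - 1)) - 59/(1008*(x + 3)) + 13/(96*(x + 1)) - 17/(1440*(x - 3)) - 1/(18*x)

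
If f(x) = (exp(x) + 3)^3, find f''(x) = 9*exp(3*x) + 36*exp(2*x) + 27*exp(x)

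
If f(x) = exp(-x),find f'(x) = -exp(-x)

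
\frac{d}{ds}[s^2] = 2*s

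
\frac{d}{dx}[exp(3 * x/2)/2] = 3*exp(3*x/2)/4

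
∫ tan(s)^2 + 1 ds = tan(s) + C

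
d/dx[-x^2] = -2*x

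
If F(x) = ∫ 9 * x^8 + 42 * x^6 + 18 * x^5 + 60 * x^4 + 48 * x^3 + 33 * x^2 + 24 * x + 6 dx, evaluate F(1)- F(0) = 63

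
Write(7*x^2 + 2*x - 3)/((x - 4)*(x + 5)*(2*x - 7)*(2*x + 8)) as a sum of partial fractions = -359/(255*(2*x - 7)) - 9/(17*(x + 5)) + 101/(240*(x + 4)) + 13/(16*(x - 4))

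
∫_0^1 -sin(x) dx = -1 + cos(1)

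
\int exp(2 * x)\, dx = exp(2*x)/2 + C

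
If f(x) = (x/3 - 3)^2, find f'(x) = 2*x/9 - 2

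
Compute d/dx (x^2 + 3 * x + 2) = 2*x + 3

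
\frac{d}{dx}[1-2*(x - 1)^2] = 4 - 4*x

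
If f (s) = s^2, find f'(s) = 2*s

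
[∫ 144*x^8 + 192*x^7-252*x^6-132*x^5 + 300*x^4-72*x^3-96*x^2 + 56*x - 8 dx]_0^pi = -4*pi^3 - 2*pi^2 - 2 + 4*pi + 2*(-2*pi + 1 + pi^2 + 2*pi^3)^3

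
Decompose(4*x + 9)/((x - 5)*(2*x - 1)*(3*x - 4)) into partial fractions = -129/(55*(3*x - 4)) + 44/(45*(2*x - 1)) + 29/(99*(x - 5))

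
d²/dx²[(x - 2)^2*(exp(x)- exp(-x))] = (x^2*exp(2*x) - x^2 + 8*x - 2*exp(2*x) - 14)*exp(-x)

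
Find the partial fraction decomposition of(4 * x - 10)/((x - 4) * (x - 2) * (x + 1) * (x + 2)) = 3/(4*(x + 2)) - 14/(15*(x + 1)) + 1/(12*(x - 2)) + 1/(10*(x - 4))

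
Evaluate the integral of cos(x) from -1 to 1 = 2*sin(1)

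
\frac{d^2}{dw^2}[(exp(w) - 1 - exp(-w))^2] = (4*exp(4*w) - 2*exp(3*w) + 2*exp(w) + 4)*exp(-2*w)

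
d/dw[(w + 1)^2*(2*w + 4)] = 6*w^2 + 16*w + 10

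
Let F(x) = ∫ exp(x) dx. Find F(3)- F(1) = -E + exp(3)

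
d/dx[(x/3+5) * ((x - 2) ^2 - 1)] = x^2 + 22*x/3 - 19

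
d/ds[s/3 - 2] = 1/3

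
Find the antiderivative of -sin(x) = cos(x) + C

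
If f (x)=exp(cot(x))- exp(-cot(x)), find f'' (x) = 4*(exp(1/tan(x))*sin(2*x) + exp(1/tan(x)) + exp(-1/tan(x))*sin(2*x) - exp(-1/tan(x)))/(1 - cos(2*x))^2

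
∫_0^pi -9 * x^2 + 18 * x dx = (-2 + pi)^2*(-3*pi - 3) + 12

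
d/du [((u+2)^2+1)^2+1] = 4*u^3 + 24*u^2 + 52*u + 40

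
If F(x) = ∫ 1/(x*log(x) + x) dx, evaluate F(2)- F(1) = log(log(2) + 1)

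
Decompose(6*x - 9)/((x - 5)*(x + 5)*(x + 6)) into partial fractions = -45/(11*(x + 6)) + 39/(10*(x + 5)) + 21/(110*(x - 5))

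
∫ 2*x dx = x^2 + C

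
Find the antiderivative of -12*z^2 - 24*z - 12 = -4*z^3 - 12*z^2 - 12*z + C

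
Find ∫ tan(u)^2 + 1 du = tan(u) + C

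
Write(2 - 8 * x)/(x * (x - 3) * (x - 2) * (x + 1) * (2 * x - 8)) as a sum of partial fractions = 1/(12*(x + 1)) - 7/(12*(x - 2)) + 11/(12*(x - 3)) - 3/(8*(x - 4)) - 1/(24*x)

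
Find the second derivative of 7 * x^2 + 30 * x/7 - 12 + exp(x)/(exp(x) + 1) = (14*exp(3*x) + 41*exp(2*x) + 43*exp(x) + 14)/(exp(3*x) + 3*exp(2*x) + 3*exp(x) + 1)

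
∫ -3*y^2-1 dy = -y^3 - y + C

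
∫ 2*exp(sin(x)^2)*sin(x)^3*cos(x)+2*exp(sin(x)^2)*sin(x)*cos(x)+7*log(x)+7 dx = 7*x*log(x) + exp(sin(x)^2)*sin(x)^2 + C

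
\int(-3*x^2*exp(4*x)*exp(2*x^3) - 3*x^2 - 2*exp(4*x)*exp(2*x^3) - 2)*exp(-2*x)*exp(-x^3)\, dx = -2*sinh(x*(x^2 + 2)) + C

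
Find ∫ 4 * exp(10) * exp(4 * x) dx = exp(4*x + 10) + C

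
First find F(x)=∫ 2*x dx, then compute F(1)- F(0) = 1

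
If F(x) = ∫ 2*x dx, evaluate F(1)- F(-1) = 0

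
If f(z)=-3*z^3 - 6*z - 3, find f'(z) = -9*z^2 - 6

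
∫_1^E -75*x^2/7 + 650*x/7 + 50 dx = -650/7 + 5*(-5*E - 5)*(-2*E + exp(2)/7)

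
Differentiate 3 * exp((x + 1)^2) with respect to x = 6*x*exp(x^2 + 2*x + 1) + 6*exp(x^2 + 2*x + 1)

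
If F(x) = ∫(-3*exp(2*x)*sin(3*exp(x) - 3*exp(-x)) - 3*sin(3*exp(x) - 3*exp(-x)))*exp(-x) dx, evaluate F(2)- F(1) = cos(-3*exp(2) + 3*exp(-2)) - cos(-3*exp(-1) + 3*E)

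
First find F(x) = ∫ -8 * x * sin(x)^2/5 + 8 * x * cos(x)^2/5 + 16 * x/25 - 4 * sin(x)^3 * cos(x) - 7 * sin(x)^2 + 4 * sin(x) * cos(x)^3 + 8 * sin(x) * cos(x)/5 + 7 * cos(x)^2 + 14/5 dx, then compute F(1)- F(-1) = 28/5 + 7*sin(2)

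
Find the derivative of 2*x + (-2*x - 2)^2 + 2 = 8*x + 10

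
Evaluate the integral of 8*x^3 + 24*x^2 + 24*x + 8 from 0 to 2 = 160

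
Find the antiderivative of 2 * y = y^2 + C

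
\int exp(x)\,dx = exp(x) + C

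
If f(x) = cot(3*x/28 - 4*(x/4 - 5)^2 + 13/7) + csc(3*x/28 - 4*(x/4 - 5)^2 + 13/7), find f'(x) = (14*x*cos((7*x^2 - 283*x + 2748)/28) + 14*x - 283*cos((7*x^2 - 283*x + 2748)/28) - 283)/(28*sin((7*x^2 - 283*x + 2748)/28)^2)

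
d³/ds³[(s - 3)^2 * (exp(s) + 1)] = s^2*exp(s) - 3*exp(s)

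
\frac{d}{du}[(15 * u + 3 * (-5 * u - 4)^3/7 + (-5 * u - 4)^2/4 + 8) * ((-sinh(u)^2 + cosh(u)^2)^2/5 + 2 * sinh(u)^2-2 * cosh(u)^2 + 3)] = -1350*u^2/7 - 2055*u/7 - 654/7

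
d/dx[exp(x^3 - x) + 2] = 3*x^2*exp(x^3 - x) - exp(x^3 - x)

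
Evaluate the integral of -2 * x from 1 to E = 1 - exp(2)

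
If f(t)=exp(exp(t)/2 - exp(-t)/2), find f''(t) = (exp(exp(t)/2 - exp(-t)/2) - 2*exp(t + exp(t)/2 - exp(-t)/2) + 2*exp(2*t + exp(t)/2 - exp(-t)/2) + 2*exp(3*t + exp(t)/2 - exp(-t)/2) + exp(4*t + exp(t)/2 - exp(-t)/2))*exp(-2*t)/4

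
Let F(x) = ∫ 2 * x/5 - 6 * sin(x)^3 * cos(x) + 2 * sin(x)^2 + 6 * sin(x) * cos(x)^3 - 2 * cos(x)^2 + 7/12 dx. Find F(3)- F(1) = -3*cos(12)/8 + 3*cos(4)/8 - sin(6) + sin(2) + 83/30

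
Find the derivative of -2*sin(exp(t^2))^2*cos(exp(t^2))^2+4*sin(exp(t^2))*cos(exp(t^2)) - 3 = 2*t*(-sin(4*exp(t^2)) + 4*cos(2*exp(t^2)))*exp(t^2)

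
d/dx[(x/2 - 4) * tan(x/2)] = x/(4*cos(x/2)^2) + tan(x/2)/2 - 2/cos(x/2)^2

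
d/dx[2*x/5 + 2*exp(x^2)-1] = 4*x*exp(x^2) + 2/5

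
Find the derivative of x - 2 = 1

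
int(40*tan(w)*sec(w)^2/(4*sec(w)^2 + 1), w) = 5*log(4*sec(w)^2 + 1) + C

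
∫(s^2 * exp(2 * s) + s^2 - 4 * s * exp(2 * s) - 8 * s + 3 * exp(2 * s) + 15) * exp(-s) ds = 2*(s - 3)^2*sinh(s) + C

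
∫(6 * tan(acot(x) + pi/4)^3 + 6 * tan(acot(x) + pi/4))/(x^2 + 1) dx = -3*(x + 1)^2/(x - 1)^2 + C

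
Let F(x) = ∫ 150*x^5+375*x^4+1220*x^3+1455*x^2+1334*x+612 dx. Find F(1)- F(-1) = 2344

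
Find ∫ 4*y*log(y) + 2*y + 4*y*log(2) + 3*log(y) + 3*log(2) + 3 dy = y*(2*y + 3)*log(2*y) + C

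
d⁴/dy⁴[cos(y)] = cos(y)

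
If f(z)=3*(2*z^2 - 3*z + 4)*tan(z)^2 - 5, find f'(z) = 12*z^2*sin(z)/cos(z)^3 - 18*z*sin(z)/cos(z)^3 - 12*z + 12*z/cos(z)^2 + 24*sin(z)/cos(z)^3 + 9 - 9/cos(z)^2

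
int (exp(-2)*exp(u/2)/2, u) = exp(u/2 - 2) + C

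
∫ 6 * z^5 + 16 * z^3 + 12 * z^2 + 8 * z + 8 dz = z^6 + 4*z^4 + 4*z^3 + 4*z^2 + 8*z + C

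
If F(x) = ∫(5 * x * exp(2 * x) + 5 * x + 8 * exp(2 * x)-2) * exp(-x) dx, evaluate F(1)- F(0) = -8*exp(-1) + 8*E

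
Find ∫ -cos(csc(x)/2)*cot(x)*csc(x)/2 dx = sin(csc(x)/2) + C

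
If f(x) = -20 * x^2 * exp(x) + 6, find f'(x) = -20*x^2*exp(x) - 40*x*exp(x)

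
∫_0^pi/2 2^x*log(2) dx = -1 + 2^(pi/2)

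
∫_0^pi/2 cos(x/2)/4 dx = sqrt(2)/4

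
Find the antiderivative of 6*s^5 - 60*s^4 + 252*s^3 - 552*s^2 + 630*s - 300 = s^6 - 12*s^5 + 63*s^4 - 184*s^3 + 315*s^2 - 300*s + C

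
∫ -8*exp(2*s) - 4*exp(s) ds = -4*(exp(s) + 1)*exp(s) + C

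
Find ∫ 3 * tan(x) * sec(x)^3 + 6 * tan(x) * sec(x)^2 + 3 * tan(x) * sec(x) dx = (sec(x) + 1)^3 + C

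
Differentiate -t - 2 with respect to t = -1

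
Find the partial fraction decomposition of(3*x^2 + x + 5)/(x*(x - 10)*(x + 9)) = 239/(171*(x + 9)) + 63/(38*(x - 10)) - 1/(18*x)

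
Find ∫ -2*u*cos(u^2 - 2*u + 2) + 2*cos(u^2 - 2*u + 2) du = -sin((u - 1)^2 + 1) + C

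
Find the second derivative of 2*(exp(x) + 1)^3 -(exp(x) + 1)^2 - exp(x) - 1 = 18*exp(3*x) + 20*exp(2*x) + 3*exp(x)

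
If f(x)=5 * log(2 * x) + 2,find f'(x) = 5/x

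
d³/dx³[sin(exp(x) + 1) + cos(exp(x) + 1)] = sqrt(2)*(-exp(2*x)*cos(exp(x) + pi/4 + 1) - 3*exp(x)*sin(exp(x) + pi/4 + 1) + cos(exp(x) + pi/4 + 1))*exp(x)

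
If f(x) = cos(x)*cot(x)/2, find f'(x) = -cos(x)*cot(x)^2/2 - cos(x)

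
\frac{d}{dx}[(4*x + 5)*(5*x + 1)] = 40*x + 29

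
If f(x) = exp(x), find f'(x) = exp(x)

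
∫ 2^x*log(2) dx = 2^x + C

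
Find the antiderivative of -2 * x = -x^2 + C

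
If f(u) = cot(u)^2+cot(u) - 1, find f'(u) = -(1 + 2*cos(u)/sin(u))/sin(u)^2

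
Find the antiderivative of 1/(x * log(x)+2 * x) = log(2*log(x) + 4) + C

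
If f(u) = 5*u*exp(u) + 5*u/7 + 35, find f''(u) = 5*u*exp(u) + 10*exp(u)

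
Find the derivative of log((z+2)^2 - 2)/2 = (z + 2)/(z^2 + 4*z + 2)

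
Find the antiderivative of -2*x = -x^2 + C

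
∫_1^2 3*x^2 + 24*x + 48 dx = 91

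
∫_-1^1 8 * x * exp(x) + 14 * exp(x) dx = 2*exp(-1) + 14*E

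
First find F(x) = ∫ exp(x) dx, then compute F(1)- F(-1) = E - exp(-1)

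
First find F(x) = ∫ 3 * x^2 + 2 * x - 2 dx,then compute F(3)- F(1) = 30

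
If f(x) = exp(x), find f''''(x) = exp(x)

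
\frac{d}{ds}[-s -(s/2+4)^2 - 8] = -s/2 - 5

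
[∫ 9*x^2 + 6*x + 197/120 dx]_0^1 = 917/120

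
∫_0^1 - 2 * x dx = -1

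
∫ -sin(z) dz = cos(z) + C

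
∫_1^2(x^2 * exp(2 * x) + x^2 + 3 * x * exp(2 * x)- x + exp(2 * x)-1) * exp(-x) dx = -2*E - 6*exp(-2) + 2*exp(-1) + 6*exp(2)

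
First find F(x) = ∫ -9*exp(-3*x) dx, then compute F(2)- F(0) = -3 + 3*exp(-6)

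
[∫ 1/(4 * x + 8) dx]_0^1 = -log(2)/4 + log(3)/4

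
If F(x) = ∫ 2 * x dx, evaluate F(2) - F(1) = 3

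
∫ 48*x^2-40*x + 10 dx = 16*x^3 - 20*x^2 + 10*x + C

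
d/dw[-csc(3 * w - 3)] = 3*cot(3*w - 3)*csc(3*w - 3)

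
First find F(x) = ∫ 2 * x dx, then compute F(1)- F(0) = 1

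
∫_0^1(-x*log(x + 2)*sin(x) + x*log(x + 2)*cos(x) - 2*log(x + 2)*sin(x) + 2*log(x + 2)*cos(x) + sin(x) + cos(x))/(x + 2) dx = -log(2) + (cos(1) + sin(1))*log(3)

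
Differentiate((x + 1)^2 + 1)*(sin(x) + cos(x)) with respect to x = sqrt(2)*x^2*cos(x + pi/4) + 4*x*cos(x) + 4*cos(x)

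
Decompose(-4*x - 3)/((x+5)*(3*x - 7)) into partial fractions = -37/(22*(3*x - 7)) - 17/(22*(x + 5))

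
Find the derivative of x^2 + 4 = 2*x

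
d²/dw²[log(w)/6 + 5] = -1/(6*w^2)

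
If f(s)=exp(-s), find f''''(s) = exp(-s)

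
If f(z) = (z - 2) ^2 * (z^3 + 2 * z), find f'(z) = 5*z^4 - 16*z^3 + 18*z^2 - 16*z + 8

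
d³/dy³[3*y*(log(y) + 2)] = -3/y^2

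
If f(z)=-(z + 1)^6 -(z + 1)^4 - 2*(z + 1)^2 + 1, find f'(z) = -6*z^5 - 30*z^4 - 64*z^3 - 72*z^2 - 46*z - 14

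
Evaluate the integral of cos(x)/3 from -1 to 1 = 2*sin(1)/3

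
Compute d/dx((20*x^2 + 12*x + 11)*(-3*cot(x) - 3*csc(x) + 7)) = 60*x^2*cot(x)^2 + 60*x^2*cot(x)*csc(x) + 60*x^2 + 36*x*cot(x)^2 + 36*x*cot(x)*csc(x) - 120*x*cot(x) - 120*x*csc(x) + 316*x + 33*cot(x)^2 + 33*cot(x)*csc(x) - 36*cot(x) - 36*csc(x) + 117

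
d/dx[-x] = -1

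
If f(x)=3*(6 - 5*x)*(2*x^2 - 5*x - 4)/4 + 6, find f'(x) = -45*x^2/2 + 111*x/2 - 15/2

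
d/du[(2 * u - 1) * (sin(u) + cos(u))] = -2*u*sin(u) + 2*u*cos(u) + 3*sin(u) + cos(u)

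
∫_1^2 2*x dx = 3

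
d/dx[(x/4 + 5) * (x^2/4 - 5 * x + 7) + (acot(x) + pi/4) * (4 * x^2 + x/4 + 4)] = (3*x^4 + 128*x^3*acot(x) + 32*pi*x^3 + 4*x^2*acot(x) - 433*x^2 + pi*x^2 + 128*x*acot(x) - 4*x + 32*pi*x + 4*acot(x) - 436 + pi)/(16*x^2 + 16)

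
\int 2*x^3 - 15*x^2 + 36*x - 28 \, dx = x^4/2 - 5*x^3 + 18*x^2 - 28*x + C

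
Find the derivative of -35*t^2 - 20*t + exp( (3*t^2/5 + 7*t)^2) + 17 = 36*t^3*exp(9*t^4/25 + 42*t^3/5 + 49*t^2)/25 + 126*t^2*exp(9*t^4/25 + 42*t^3/5 + 49*t^2)/5 + 98*t*exp(9*t^4/25 + 42*t^3/5 + 49*t^2) - 70*t - 20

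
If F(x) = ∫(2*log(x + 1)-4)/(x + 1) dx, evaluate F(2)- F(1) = -(-2 + log(2))^2 + (-2 + log(3))^2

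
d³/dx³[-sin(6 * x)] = 216*cos(6*x)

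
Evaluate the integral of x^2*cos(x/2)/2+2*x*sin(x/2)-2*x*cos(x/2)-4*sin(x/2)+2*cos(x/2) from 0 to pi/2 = sqrt(2)*(-2 + pi/2)^2/2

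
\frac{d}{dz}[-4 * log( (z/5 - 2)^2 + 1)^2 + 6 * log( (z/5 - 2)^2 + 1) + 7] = (-16*z*log(z^2/25 - 4*z/5 + 5) + 12*z + 160*log(z^2/25 - 4*z/5 + 5) - 120)/(z^2 - 20*z + 125)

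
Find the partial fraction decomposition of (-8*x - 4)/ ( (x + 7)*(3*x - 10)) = -92/(31*(3*x - 10)) - 52/(31*(x + 7))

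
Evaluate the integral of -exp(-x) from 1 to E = -exp(-1) + exp(-E)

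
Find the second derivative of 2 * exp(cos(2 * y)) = 8*E*(-4*sin(y)^4 + 6*sin(y)^2 - 1)*exp(-2*sin(y)^2)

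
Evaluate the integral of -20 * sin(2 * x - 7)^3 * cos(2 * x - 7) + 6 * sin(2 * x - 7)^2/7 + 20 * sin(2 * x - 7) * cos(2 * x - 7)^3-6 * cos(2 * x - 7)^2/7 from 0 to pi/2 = 0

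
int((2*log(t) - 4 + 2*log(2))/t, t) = (log(2*t) - 2)^2 + C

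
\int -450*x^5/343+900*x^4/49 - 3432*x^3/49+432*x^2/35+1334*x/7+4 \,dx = -75*x^6/343 + 180*x^5/49 - 858*x^4/49 + 144*x^3/35 + 667*x^2/7 + 4*x + C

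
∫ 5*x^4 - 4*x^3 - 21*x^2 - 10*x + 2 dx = x^5 - x^4 - 7*x^3 - 5*x^2 + 2*x + C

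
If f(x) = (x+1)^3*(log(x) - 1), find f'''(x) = (6*x^3*log(x) + 5*x^3 + 6*x^2 - 3*x + 2)/x^3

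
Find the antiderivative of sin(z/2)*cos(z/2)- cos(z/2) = (sin(z/2) - 1)^2 + C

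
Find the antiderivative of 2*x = x^2 + C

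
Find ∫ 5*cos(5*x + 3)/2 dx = sin(5*x + 3)/2 + C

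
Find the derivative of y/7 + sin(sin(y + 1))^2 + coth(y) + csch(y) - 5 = -sin(y - 2*sin(y + 1) + 1)/2 + sin(y + 2*sin(y + 1) + 1)/2 + 1/7 - cosh(y)/sinh(y)^2 - 1/sinh(y)^2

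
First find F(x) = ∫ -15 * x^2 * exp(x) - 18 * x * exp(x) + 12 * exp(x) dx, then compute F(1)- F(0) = -3*E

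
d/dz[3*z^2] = 6*z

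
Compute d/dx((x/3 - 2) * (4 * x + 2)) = 8*x/3 - 22/3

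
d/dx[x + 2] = 1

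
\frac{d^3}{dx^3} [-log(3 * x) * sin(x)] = (x^3*log(x)*cos(x) + x^3*log(3)*cos(x) + 3*x^2*sin(x) + 3*x*cos(x) - 2*sin(x))/x^3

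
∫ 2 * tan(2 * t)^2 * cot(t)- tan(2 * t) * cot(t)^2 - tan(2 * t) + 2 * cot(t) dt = tan(2*t)*cot(t) + C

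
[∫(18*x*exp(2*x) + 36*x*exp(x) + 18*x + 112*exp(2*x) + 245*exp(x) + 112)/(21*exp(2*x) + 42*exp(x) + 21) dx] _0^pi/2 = -1/2 + exp(pi/2)/(1 + exp(pi/2)) + 3*pi^2/28 + 8*pi/3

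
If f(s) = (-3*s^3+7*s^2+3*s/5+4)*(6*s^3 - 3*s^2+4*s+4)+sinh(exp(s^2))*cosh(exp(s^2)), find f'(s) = -108*s^5 + 255*s^4 - 588*s^3/5 + 573*s^2/5 + 4*s*exp(s^2)*sinh(exp(s^2))^2 + 2*s*exp(s^2) + 184*s/5 + 92/5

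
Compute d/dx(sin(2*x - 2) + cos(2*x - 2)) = -2*sin(2*x - 2) + 2*cos(2*x - 2)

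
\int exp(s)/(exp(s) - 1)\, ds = log(2*exp(s) - 2) + C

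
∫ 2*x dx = x^2 + C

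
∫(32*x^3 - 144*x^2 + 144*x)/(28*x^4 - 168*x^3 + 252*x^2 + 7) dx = 2*log(4*x^2*(x - 3)^2 + 1)/7 + C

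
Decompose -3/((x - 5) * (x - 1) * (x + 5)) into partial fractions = -1/(20*(x + 5)) + 1/(8*(x - 1)) - 3/(40*(x - 5))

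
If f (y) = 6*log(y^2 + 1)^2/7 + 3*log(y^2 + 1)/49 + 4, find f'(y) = (168*y*log(y^2 + 1) + 6*y)/(49*y^2 + 49)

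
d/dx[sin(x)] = cos(x)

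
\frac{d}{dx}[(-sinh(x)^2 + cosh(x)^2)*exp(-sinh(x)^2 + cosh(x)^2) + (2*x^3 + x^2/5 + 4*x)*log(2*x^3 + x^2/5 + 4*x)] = 6*x^2*log(2*x^3 + x^2/5 + 4*x) + 6*x^2 + 2*x*log(2*x^3 + x^2/5 + 4*x)/5 + 2*x/5 + 4*log(2*x^3 + x^2/5 + 4*x) + 4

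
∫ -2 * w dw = -w^2 + C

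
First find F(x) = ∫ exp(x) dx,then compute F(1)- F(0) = -1 + E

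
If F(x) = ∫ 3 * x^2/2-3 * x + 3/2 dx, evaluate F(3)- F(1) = 4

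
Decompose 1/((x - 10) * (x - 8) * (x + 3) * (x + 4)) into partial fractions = -1/(168*(x + 4)) + 1/(143*(x + 3)) - 1/(264*(x - 8)) + 1/(364*(x - 10))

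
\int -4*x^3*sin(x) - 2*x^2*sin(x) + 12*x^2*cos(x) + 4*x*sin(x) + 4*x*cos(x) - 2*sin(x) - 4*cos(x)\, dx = (4*x^3 + 2*x^2 - 4*x + 2)*cos(x) + C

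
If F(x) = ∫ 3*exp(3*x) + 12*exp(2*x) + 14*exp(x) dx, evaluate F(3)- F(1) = -(2 + E)^3 - 2*E + 2*exp(3) + (2 + exp(3))^3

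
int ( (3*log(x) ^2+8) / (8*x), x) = log(x)^3/8 + log(x) + C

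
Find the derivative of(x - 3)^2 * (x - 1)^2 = 4*x^3 - 24*x^2 + 44*x - 24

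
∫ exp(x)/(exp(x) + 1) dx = log(3*exp(x) + 3) + C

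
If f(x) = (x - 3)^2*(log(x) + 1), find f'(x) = (2*x^2*log(x) + 3*x^2 - 6*x*log(x) - 12*x + 9)/x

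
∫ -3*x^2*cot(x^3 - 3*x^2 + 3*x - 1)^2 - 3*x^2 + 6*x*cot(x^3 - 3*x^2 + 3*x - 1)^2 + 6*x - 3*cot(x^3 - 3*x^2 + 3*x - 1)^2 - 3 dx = cot((x - 1)^3) + C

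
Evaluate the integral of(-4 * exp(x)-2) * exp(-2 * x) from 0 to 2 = -9 + (exp(-2) + 2)^2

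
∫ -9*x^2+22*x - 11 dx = -3*x^3 + 11*x^2 - 11*x + C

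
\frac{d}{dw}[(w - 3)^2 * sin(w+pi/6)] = w^2*cos(w + pi/6) + 2*w*sin(w + pi/6) - 6*w*cos(w + pi/6) - 6*sin(w + pi/6) + 9*cos(w + pi/6)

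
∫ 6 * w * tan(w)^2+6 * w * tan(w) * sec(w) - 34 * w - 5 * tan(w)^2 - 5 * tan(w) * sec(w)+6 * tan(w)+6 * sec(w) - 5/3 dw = -20*w^2 + 10*w/3 + (6*w - 5)*(tan(w) + sec(w)) + C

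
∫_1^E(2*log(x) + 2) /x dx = 3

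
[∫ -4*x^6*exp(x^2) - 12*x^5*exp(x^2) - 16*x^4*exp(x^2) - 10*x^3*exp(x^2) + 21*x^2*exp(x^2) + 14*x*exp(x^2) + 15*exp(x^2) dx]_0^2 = -126*exp(4)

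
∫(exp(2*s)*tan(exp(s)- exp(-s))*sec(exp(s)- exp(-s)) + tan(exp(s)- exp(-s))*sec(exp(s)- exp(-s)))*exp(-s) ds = sec(2*sinh(s)) + C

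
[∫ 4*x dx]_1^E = -2 + 2*exp(2)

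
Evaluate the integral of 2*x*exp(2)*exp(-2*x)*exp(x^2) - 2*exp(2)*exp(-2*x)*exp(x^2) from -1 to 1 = E - exp(5)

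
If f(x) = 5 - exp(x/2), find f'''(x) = -exp(x/2)/8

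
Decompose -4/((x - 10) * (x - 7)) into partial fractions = 4/(3*(x - 7)) - 4/(3*(x - 10))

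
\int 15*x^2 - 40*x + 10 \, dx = 5*x^3 - 20*x^2 + 10*x + C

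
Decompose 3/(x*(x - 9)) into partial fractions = 1/(3*(x - 9)) - 1/(3*x)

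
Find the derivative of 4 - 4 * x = -4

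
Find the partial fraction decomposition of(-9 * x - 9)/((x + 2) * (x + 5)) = -12/(x + 5) + 3/(x + 2)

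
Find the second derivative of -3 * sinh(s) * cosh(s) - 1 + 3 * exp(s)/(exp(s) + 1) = -3*(2*exp(3*s)*sinh(2*s) + 6*exp(2*s)*sinh(2*s) + exp(2*s) + 6*exp(s)*sinh(2*s) - exp(s) + 2*sinh(2*s))/(exp(3*s) + 3*exp(2*s) + 3*exp(s) + 1)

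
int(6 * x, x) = 3*x^2 + C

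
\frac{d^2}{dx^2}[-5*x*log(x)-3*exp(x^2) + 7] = (-12*x^3*exp(x^2) - 6*x*exp(x^2) - 5)/x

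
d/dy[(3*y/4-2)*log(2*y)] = (3*y*log(y) + 3*y*log(2) + 3*y - 8)/(4*y)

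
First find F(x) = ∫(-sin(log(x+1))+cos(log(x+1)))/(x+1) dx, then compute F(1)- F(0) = -1 + sin(log(2)) + cos(log(2))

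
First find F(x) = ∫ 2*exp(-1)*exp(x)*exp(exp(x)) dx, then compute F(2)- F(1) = -2*exp(-1 + E) + 2*exp(-1 + exp(2))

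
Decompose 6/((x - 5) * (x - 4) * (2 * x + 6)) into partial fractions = 3/(56*(x + 3)) - 3/(7*(x - 4)) + 3/(8*(x - 5))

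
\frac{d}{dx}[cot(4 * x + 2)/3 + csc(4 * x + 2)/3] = -4*cot(4*x + 2)^2/3 - 4*cot(4*x + 2)*csc(4*x + 2)/3 - 4/3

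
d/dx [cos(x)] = -sin(x)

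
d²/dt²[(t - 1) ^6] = 30*t^4 - 120*t^3 + 180*t^2 - 120*t + 30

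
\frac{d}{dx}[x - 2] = 1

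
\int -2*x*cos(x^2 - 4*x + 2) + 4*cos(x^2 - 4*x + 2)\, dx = -sin((x - 2)^2 - 2) + C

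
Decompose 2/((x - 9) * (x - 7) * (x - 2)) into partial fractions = 2/(35*(x - 2)) - 1/(5*(x - 7)) + 1/(7*(x - 9))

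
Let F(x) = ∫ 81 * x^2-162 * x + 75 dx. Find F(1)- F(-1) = 204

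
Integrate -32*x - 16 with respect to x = -16*x^2 - 16*x + C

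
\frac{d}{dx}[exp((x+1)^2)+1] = 2*x*exp(x^2 + 2*x + 1) + 2*exp(x^2 + 2*x + 1)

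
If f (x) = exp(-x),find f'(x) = -exp(-x)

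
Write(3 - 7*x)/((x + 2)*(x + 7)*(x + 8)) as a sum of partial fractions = 59/(6*(x + 8)) - 52/(5*(x + 7)) + 17/(30*(x + 2))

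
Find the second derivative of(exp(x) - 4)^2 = 4*exp(2*x) - 8*exp(x)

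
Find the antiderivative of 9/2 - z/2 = -z^2/4 + 9*z/2 + C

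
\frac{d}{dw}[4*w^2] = 8*w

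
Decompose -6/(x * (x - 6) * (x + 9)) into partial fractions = -2/(45*(x + 9)) - 1/(15*(x - 6)) + 1/(9*x)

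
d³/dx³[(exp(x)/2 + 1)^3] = 27*exp(3*x)/8 + 6*exp(2*x) + 3*exp(x)/2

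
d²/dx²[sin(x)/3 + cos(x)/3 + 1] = -sin(x)/3 - cos(x)/3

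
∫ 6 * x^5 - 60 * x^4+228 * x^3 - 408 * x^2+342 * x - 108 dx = x^6 - 12*x^5 + 57*x^4 - 136*x^3 + 171*x^2 - 108*x + C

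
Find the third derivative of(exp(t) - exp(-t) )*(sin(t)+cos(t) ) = -4*(exp(2*t)*sin(t) + cos(t))*exp(-t)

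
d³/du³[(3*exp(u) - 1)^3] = 729*exp(3*u) - 216*exp(2*u) + 9*exp(u)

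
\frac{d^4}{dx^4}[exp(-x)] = exp(-x)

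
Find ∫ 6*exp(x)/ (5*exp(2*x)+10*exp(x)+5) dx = (131*exp(x) + 125)/(5*(exp(x) + 1)) + C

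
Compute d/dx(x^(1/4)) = 1/(4*x^(3/4))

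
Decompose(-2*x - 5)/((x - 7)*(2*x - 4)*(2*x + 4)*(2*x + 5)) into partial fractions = -1/(144*(x + 2)) + 1/(80*(x - 2)) - 1/(180*(x - 7))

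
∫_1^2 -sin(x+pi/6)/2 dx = cos(pi/6 + 2)/2 - cos(pi/6 + 1)/2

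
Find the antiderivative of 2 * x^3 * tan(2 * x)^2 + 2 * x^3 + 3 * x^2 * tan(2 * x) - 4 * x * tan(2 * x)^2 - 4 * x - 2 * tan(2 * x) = x*(x^2 - 2)*tan(2*x) + C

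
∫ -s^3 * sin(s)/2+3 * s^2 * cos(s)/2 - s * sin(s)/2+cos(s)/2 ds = s*(s^2 + 1)*cos(s)/2 + C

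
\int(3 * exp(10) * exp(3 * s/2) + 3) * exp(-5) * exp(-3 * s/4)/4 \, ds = 2*sinh(3*s/4 + 5) + C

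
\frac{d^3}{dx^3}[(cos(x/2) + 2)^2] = sin(x/2)/2 + sin(x)/2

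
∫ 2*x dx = x^2 + C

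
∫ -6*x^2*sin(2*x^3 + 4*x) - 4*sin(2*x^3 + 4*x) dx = cos(2*x*(x^2 + 2)) + C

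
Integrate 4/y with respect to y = 4*log(y) + C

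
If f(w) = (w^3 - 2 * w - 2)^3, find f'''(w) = 504*w^6 - 1260*w^4 - 720*w^3 + 720*w^2 + 576*w + 24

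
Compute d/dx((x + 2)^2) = 2*x + 4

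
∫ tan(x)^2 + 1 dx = tan(x) + C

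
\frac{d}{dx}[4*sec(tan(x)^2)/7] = -8*sin(x)*sin(1 - 1/cos(x)^2)/(7*cos(x)^3*cos(1 - 1/cos(x)^2)^2)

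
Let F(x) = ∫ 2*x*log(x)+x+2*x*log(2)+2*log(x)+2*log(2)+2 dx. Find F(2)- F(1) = 13*log(2)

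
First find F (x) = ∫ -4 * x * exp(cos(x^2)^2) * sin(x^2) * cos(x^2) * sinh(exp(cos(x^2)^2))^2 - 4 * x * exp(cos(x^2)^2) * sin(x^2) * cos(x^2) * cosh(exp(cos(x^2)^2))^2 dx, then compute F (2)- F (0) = -sinh(2*E)/2 + sinh(2*exp(cos(4)^2))/2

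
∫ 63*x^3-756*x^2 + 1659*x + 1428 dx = 63*x^4/4 - 252*x^3 + 1659*x^2/2 + 1428*x + C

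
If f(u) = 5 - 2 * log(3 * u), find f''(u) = 2/u^2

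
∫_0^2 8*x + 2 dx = 20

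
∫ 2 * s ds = s^2 + C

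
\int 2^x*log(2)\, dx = 2^x + C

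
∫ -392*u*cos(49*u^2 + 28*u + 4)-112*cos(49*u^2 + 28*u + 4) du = -4*sin((7*u + 2)^2) + C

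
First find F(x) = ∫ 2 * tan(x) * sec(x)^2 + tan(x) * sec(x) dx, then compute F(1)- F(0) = -2 + sec(1) + sec(1)^2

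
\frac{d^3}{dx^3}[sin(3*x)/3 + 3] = -9*cos(3*x)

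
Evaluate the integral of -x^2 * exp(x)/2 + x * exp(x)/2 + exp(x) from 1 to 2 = -E/2 + exp(2)/2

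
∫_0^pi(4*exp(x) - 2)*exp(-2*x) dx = -1 + (-2 + exp(-pi))^2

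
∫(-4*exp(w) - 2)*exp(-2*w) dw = (2 + exp(-w))^2 + C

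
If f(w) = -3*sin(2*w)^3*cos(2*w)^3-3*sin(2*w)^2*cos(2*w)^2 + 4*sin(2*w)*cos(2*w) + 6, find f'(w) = 18*sin(2*w)^4*cos(2*w)^2 + 12*sin(2*w)^3*cos(2*w) - 18*sin(2*w)^2*cos(2*w)^4 - 8*sin(2*w)^2 - 12*sin(2*w)*cos(2*w)^3 + 8*cos(2*w)^2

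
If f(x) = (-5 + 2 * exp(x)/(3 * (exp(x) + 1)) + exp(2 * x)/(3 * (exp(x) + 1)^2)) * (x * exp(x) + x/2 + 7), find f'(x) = (-24*x*exp(4*x) - 72*x*exp(3*x) - 78*x*exp(2*x) - 28*x*exp(x) - 24*exp(4*x) - 92*exp(3*x) - 70*exp(2*x) - 45*exp(x) - 15)/(6*exp(3*x) + 18*exp(2*x) + 18*exp(x) + 6)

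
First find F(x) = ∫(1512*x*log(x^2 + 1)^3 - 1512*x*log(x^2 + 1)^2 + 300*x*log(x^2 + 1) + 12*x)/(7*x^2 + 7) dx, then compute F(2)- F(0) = -9*log(5)^2/7 + 6*log(5)/7 + 3*(-3*log(5)^2 + 2*log(5))^2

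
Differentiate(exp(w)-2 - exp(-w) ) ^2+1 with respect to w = (2*exp(4*w) - 4*exp(3*w) - 4*exp(w) - 2)*exp(-2*w)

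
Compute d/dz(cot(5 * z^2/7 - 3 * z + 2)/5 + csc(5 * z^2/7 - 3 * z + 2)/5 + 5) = (-10*z*cos(5*z^2/7 - 3*z + 2) - 10*z + 21*cos(5*z^2/7 - 3*z + 2) + 21)/(35*sin(5*z^2/7 - 3*z + 2)^2)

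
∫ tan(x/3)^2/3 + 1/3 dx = tan(x/3) + C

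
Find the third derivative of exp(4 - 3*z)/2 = -27*exp(4 - 3*z)/2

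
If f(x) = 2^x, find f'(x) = 2^x*log(2)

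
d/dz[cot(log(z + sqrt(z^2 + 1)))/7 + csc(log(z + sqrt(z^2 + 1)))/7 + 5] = -(z*cos(log(z + sqrt(z^2 + 1))) + z + sqrt(z^2 + 1)*cos(log(z + sqrt(z^2 + 1))) + sqrt(z^2 + 1))/((7*z^2 + 7*z*sqrt(z^2 + 1) + 7)*sin(log(z + sqrt(z^2 + 1)))^2)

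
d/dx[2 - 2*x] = -2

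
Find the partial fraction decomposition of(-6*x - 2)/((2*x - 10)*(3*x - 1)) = 3/(7*(3*x - 1)) - 8/(7*(x - 5))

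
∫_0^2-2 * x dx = -4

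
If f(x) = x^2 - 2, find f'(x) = 2*x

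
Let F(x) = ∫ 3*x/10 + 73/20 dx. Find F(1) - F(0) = 19/5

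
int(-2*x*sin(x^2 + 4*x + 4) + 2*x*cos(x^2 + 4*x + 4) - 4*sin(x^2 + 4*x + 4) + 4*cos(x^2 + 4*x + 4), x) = sin((x + 2)^2) + cos((x + 2)^2) + C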